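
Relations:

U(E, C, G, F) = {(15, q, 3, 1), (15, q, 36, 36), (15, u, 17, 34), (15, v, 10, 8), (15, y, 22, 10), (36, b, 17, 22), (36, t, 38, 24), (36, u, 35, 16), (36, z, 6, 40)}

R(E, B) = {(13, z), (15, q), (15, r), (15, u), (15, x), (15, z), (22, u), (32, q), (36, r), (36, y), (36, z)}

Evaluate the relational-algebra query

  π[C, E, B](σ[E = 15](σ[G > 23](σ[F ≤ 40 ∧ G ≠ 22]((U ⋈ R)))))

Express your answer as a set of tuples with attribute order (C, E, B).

{(q, 15, q), (q, 15, r), (q, 15, u), (q, 15, x), (q, 15, z)}

U ⋈ R (natural join on E): {(15, q, 3, 1, q), (15, q, 3, 1, r), (15, q, 3, 1, u), (15, q, 3, 1, x), (15, q, 3, 1, z), (15, q, 36, 36, q), (15, q, 36, 36, r), (15, q, 36, 36, u), (15, q, 36, 36, x), (15, q, 36, 36, z), (15, u, 17, 34, q), (15, u, 17, 34, r), (15, u, 17, 34, u), (15, u, 17, 34, x), (15, u, 17, 34, z), (15, v, 10, 8, q), (15, v, 10, 8, r), (15, v, 10, 8, u), (15, v, 10, 8, x), (15, v, 10, 8, z), (15, y, 22, 10, q), (15, y, 22, 10, r), (15, y, 22, 10, u), (15, y, 22, 10, x), (15, y, 22, 10, z), (36, b, 17, 22, r), (36, b, 17, 22, y), (36, b, 17, 22, z), (36, t, 38, 24, r), (36, t, 38, 24, y), (36, t, 38, 24, z), (36, u, 35, 16, r), (36, u, 35, 16, y), (36, u, 35, 16, z), (36, z, 6, 40, r), (36, z, 6, 40, y), (36, z, 6, 40, z)}
Selection F ≤ 40 ∧ G ≠ 22: {(15, q, 3, 1, q), (15, q, 3, 1, r), (15, q, 3, 1, u), (15, q, 3, 1, x), (15, q, 3, 1, z), (15, q, 36, 36, q), (15, q, 36, 36, r), (15, q, 36, 36, u), (15, q, 36, 36, x), (15, q, 36, 36, z), (15, u, 17, 34, q), (15, u, 17, 34, r), (15, u, 17, 34, u), (15, u, 17, 34, x), (15, u, 17, 34, z), (15, v, 10, 8, q), (15, v, 10, 8, r), (15, v, 10, 8, u), (15, v, 10, 8, x), (15, v, 10, 8, z), (36, b, 17, 22, r), (36, b, 17, 22, y), (36, b, 17, 22, z), (36, t, 38, 24, r), (36, t, 38, 24, y), (36, t, 38, 24, z), (36, u, 35, 16, r), (36, u, 35, 16, y), (36, u, 35, 16, z), (36, z, 6, 40, r), (36, z, 6, 40, y), (36, z, 6, 40, z)}
Selection G > 23: {(15, q, 36, 36, q), (15, q, 36, 36, r), (15, q, 36, 36, u), (15, q, 36, 36, x), (15, q, 36, 36, z), (36, t, 38, 24, r), (36, t, 38, 24, y), (36, t, 38, 24, z), (36, u, 35, 16, r), (36, u, 35, 16, y), (36, u, 35, 16, z)}
Selection E = 15: {(15, q, 36, 36, q), (15, q, 36, 36, r), (15, q, 36, 36, u), (15, q, 36, 36, x), (15, q, 36, 36, z)}
Keep only column(s) C, E, B: {(q, 15, q), (q, 15, r), (q, 15, u), (q, 15, x), (q, 15, z)}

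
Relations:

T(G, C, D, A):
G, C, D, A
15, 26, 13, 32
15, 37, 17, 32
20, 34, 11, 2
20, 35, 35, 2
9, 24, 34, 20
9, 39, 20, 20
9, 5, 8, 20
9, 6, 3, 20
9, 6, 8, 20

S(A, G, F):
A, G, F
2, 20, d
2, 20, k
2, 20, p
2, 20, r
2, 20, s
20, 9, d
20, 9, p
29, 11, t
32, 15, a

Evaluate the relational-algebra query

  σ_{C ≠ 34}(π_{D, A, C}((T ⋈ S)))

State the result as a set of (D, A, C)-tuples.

{(13, 32, 26), (17, 32, 37), (20, 20, 39), (3, 20, 6), (34, 20, 24), (35, 2, 35), (8, 20, 5), (8, 20, 6)}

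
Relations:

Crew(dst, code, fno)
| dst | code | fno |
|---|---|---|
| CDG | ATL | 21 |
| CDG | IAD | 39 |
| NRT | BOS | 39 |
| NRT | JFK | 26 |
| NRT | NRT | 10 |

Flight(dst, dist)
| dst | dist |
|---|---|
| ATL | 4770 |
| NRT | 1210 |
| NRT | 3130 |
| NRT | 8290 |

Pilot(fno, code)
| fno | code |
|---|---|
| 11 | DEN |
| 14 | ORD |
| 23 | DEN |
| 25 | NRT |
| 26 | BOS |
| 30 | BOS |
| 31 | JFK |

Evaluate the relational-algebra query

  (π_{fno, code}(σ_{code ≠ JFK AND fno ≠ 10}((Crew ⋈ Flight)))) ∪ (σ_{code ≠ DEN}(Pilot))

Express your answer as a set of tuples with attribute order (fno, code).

Natural join on dst: {(NRT, BOS, 39, 1210), (NRT, BOS, 39, 3130), (NRT, BOS, 39, 8290), (NRT, JFK, 26, 1210), (NRT, JFK, 26, 3130), (NRT, JFK, 26, 8290), (NRT, NRT, 10, 1210), (NRT, NRT, 10, 3130), (NRT, NRT, 10, 8290)}
σ[code ≠ JFK AND fno ≠ 10]: keep tuples satisfying code ≠ JFK AND fno ≠ 10 → {(NRT, BOS, 39, 1210), (NRT, BOS, 39, 3130), (NRT, BOS, 39, 8290)}
Projecting to fno, code (2 duplicate(s) eliminated): {(39, BOS)}
σ[code ≠ DEN]: keep tuples satisfying code ≠ DEN → {(14, ORD), (25, NRT), (26, BOS), (30, BOS), (31, JFK)}
Union: {(39, BOS)} with {(14, ORD), (25, NRT), (26, BOS), (30, BOS), (31, JFK)} → {(14, ORD), (25, NRT), (26, BOS), (30, BOS), (31, JFK), (39, BOS)}

{(14, ORD), (25, NRT), (26, BOS), (30, BOS), (31, JFK), (39, BOS)}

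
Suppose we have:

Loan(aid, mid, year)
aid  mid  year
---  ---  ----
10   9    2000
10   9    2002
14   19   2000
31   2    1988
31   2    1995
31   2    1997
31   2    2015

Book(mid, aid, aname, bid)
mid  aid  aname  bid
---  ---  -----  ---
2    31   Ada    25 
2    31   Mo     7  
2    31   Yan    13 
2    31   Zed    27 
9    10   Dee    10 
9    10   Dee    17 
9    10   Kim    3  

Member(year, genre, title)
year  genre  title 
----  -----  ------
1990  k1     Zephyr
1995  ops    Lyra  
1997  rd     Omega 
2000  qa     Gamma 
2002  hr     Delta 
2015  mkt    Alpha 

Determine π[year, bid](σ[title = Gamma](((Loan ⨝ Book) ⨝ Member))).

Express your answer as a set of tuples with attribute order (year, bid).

{(2000, 10), (2000, 17), (2000, 3)}

Loan ⋈ Book (natural join on aid, mid): {(10, 9, 2000, Dee, 10), (10, 9, 2000, Dee, 17), (10, 9, 2000, Kim, 3), (10, 9, 2002, Dee, 10), (10, 9, 2002, Dee, 17), (10, 9, 2002, Kim, 3), (31, 2, 1988, Ada, 25), (31, 2, 1988, Mo, 7), (31, 2, 1988, Yan, 13), (31, 2, 1988, Zed, 27), (31, 2, 1995, Ada, 25), (31, 2, 1995, Mo, 7), (31, 2, 1995, Yan, 13), (31, 2, 1995, Zed, 27), (31, 2, 1997, Ada, 25), (31, 2, 1997, Mo, 7), (31, 2, 1997, Yan, 13), (31, 2, 1997, Zed, 27), (31, 2, 2015, Ada, 25), (31, 2, 2015, Mo, 7), (31, 2, 2015, Yan, 13), (31, 2, 2015, Zed, 27)}
(Loan ⨝ Book) ⋈ Member (natural join on year): {(10, 9, 2000, Dee, 10, qa, Gamma), (10, 9, 2000, Dee, 17, qa, Gamma), (10, 9, 2000, Kim, 3, qa, Gamma), (10, 9, 2002, Dee, 10, hr, Delta), (10, 9, 2002, Dee, 17, hr, Delta), (10, 9, 2002, Kim, 3, hr, Delta), (31, 2, 1995, Ada, 25, ops, Lyra), (31, 2, 1995, Mo, 7, ops, Lyra), (31, 2, 1995, Yan, 13, ops, Lyra), (31, 2, 1995, Zed, 27, ops, Lyra), (31, 2, 1997, Ada, 25, rd, Omega), (31, 2, 1997, Mo, 7, rd, Omega), (31, 2, 1997, Yan, 13, rd, Omega), (31, 2, 1997, Zed, 27, rd, Omega), (31, 2, 2015, Ada, 25, mkt, Alpha), (31, 2, 2015, Mo, 7, mkt, Alpha), (31, 2, 2015, Yan, 13, mkt, Alpha), (31, 2, 2015, Zed, 27, mkt, Alpha)}
Filtering on title = Gamma leaves {(10, 9, 2000, Dee, 10, qa, Gamma), (10, 9, 2000, Dee, 17, qa, Gamma), (10, 9, 2000, Kim, 3, qa, Gamma)}.
Projecting to year, bid: {(2000, 10), (2000, 17), (2000, 3)}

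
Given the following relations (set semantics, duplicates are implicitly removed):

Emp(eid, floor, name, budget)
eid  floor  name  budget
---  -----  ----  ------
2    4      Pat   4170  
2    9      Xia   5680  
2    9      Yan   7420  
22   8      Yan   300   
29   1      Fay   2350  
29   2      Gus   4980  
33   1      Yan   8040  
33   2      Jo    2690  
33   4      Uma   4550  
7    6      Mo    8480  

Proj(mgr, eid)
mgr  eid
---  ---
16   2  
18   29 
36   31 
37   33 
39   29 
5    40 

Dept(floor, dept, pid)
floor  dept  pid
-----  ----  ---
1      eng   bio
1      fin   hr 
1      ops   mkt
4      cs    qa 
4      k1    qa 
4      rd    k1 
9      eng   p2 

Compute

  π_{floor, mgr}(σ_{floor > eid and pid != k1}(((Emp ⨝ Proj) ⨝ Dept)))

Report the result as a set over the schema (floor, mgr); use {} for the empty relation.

Natural join on eid: {(2, 4, Pat, 4170, 16), (2, 9, Xia, 5680, 16), (2, 9, Yan, 7420, 16), (29, 1, Fay, 2350, 18), (29, 1, Fay, 2350, 39), (29, 2, Gus, 4980, 18), (29, 2, Gus, 4980, 39), (33, 1, Yan, 8040, 37), (33, 2, Jo, 2690, 37), (33, 4, Uma, 4550, 37)}
Natural join on floor: {(2, 4, Pat, 4170, 16, cs, qa), (2, 4, Pat, 4170, 16, k1, qa), (2, 4, Pat, 4170, 16, rd, k1), (2, 9, Xia, 5680, 16, eng, p2), (2, 9, Yan, 7420, 16, eng, p2), (29, 1, Fay, 2350, 18, eng, bio), (29, 1, Fay, 2350, 18, fin, hr), (29, 1, Fay, 2350, 18, ops, mkt), (29, 1, Fay, 2350, 39, eng, bio), (29, 1, Fay, 2350, 39, fin, hr), (29, 1, Fay, 2350, 39, ops, mkt), (33, 1, Yan, 8040, 37, eng, bio), (33, 1, Yan, 8040, 37, fin, hr), (33, 1, Yan, 8040, 37, ops, mkt), (33, 4, Uma, 4550, 37, cs, qa), (33, 4, Uma, 4550, 37, k1, qa), (33, 4, Uma, 4550, 37, rd, k1)}
Filtering on floor > eid and pid != k1 leaves {(2, 4, Pat, 4170, 16, cs, qa), (2, 4, Pat, 4170, 16, k1, qa), (2, 9, Xia, 5680, 16, eng, p2), (2, 9, Yan, 7420, 16, eng, p2)}.
π[floor, mgr]: project onto (floor, mgr) (2 duplicate(s) eliminated) → {(4, 16), (9, 16)}

{(4, 16), (9, 16)}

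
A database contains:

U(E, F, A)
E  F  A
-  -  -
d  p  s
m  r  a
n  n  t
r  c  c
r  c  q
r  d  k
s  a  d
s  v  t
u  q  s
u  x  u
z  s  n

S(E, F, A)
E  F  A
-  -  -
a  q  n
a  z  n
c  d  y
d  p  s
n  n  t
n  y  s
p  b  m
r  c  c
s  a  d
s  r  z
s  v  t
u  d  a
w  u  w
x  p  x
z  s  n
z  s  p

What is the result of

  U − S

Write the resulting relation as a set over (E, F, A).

{(m, r, a), (r, c, q), (r, d, k), (u, q, s), (u, x, u)}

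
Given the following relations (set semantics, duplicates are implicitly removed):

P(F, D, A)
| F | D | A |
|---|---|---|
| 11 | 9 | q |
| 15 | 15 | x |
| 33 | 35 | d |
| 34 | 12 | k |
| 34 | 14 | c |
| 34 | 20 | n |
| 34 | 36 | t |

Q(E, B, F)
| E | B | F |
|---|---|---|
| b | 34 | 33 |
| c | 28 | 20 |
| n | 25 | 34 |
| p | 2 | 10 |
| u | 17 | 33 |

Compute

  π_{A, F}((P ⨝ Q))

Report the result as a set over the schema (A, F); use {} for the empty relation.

{(c, 34), (d, 33), (k, 34), (n, 34), (t, 34)}

Natural join on F: {(33, 35, d, b, 34), (33, 35, d, u, 17), (34, 12, k, n, 25), (34, 14, c, n, 25), (34, 20, n, n, 25), (34, 36, t, n, 25)}
π_{A, F} gives {(c, 34), (d, 33), (k, 34), (n, 34), (t, 34)} (1 duplicate(s) eliminated).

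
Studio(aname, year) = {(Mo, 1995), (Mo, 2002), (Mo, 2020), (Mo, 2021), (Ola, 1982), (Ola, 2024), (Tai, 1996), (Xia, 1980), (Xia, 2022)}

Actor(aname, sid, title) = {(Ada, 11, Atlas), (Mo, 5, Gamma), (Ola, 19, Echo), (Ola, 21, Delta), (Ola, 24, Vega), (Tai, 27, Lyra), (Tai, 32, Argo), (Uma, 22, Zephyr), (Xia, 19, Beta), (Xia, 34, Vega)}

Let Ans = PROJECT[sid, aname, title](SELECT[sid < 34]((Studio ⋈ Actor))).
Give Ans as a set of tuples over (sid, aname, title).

{(19, Ola, Echo), (19, Xia, Beta), (21, Ola, Delta), (24, Ola, Vega), (27, Tai, Lyra), (32, Tai, Argo), (5, Mo, Gamma)}

Joining Studio and Actor on aname yields {(Mo, 1995, 5, Gamma), (Mo, 2002, 5, Gamma), (Mo, 2020, 5, Gamma), (Mo, 2021, 5, Gamma), (Ola, 1982, 19, Echo), (Ola, 1982, 21, Delta), (Ola, 1982, 24, Vega), (Ola, 2024, 19, Echo), (Ola, 2024, 21, Delta), (Ola, 2024, 24, Vega), (Tai, 1996, 27, Lyra), (Tai, 1996, 32, Argo), (Xia, 1980, 19, Beta), (Xia, 1980, 34, Vega), (Xia, 2022, 19, Beta), (Xia, 2022, 34, Vega)}.
σ[sid < 34]: keep tuples satisfying sid < 34 → {(Mo, 1995, 5, Gamma), (Mo, 2002, 5, Gamma), (Mo, 2020, 5, Gamma), (Mo, 2021, 5, Gamma), (Ola, 1982, 19, Echo), (Ola, 1982, 21, Delta), (Ola, 1982, 24, Vega), (Ola, 2024, 19, Echo), (Ola, 2024, 21, Delta), (Ola, 2024, 24, Vega), (Tai, 1996, 27, Lyra), (Tai, 1996, 32, Argo), (Xia, 1980, 19, Beta), (Xia, 2022, 19, Beta)}
Keep only column(s) sid, aname, title (7 duplicate(s) eliminated): {(19, Ola, Echo), (19, Xia, Beta), (21, Ola, Delta), (24, Ola, Vega), (27, Tai, Lyra), (32, Tai, Argo), (5, Mo, Gamma)}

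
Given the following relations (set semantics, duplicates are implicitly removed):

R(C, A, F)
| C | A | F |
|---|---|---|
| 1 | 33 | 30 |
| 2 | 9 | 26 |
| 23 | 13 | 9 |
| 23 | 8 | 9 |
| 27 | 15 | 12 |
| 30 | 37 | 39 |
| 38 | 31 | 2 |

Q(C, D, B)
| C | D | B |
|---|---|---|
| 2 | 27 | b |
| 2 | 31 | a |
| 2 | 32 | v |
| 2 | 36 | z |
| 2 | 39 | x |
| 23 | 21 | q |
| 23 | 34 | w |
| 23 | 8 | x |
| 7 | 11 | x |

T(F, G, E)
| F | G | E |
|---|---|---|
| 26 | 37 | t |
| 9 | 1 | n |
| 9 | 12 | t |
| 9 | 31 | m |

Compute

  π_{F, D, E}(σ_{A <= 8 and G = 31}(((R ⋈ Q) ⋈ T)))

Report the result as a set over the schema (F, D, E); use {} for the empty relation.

R ⋈ Q (natural join on C): {(2, 9, 26, 27, b), (2, 9, 26, 31, a), (2, 9, 26, 32, v), (2, 9, 26, 36, z), (2, 9, 26, 39, x), (23, 13, 9, 21, q), (23, 13, 9, 34, w), (23, 13, 9, 8, x), (23, 8, 9, 21, q), (23, 8, 9, 34, w), (23, 8, 9, 8, x)}
(R ⋈ Q) ⋈ T (natural join on F): {(2, 9, 26, 27, b, 37, t), (2, 9, 26, 31, a, 37, t), (2, 9, 26, 32, v, 37, t), (2, 9, 26, 36, z, 37, t), (2, 9, 26, 39, x, 37, t), (23, 13, 9, 21, q, 1, n), (23, 13, 9, 21, q, 12, t), (23, 13, 9, 21, q, 31, m), (23, 13, 9, 34, w, 1, n), (23, 13, 9, 34, w, 12, t), (23, 13, 9, 34, w, 31, m), (23, 13, 9, 8, x, 1, n), (23, 13, 9, 8, x, 12, t), (23, 13, 9, 8, x, 31, m), (23, 8, 9, 21, q, 1, n), (23, 8, 9, 21, q, 12, t), (23, 8, 9, 21, q, 31, m), (23, 8, 9, 34, w, 1, n), (23, 8, 9, 34, w, 12, t), (23, 8, 9, 34, w, 31, m), (23, 8, 9, 8, x, 1, n), (23, 8, 9, 8, x, 12, t), (23, 8, 9, 8, x, 31, m)}
Selection A <= 8 and G = 31: {(23, 8, 9, 21, q, 31, m), (23, 8, 9, 34, w, 31, m), (23, 8, 9, 8, x, 31, m)}
π_{F, D, E} gives {(9, 21, m), (9, 34, m), (9, 8, m)}.

{(9, 21, m), (9, 34, m), (9, 8, m)}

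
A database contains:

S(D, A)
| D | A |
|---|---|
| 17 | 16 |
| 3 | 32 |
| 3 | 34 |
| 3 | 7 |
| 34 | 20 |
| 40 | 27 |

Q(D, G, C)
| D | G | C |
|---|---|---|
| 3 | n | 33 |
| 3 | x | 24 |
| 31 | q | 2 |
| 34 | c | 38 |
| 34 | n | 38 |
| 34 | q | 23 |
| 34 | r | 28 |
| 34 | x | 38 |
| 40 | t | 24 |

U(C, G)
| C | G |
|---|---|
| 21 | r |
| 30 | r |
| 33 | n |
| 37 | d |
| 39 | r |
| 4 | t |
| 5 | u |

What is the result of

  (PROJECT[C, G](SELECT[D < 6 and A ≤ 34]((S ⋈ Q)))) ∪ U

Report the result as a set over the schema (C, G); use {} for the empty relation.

Natural join on D: {(3, 32, n, 33), (3, 32, x, 24), (3, 34, n, 33), (3, 34, x, 24), (3, 7, n, 33), (3, 7, x, 24), (34, 20, c, 38), (34, 20, n, 38), (34, 20, q, 23), (34, 20, r, 28), (34, 20, x, 38), (40, 27, t, 24)}
Selection D < 6 and A ≤ 34: {(3, 32, n, 33), (3, 32, x, 24), (3, 34, n, 33), (3, 34, x, 24), (3, 7, n, 33), (3, 7, x, 24)}
π[C, G]: project onto (C, G) (4 duplicate(s) eliminated) → {(24, x), (33, n)}
Union: {(24, x), (33, n)} with {(21, r), (30, r), (33, n), (37, d), (39, r), (4, t), (5, u)} → {(21, r), (24, x), (30, r), (33, n), (37, d), (39, r), (4, t), (5, u)}

{(21, r), (24, x), (30, r), (33, n), (37, d), (39, r), (4, t), (5, u)}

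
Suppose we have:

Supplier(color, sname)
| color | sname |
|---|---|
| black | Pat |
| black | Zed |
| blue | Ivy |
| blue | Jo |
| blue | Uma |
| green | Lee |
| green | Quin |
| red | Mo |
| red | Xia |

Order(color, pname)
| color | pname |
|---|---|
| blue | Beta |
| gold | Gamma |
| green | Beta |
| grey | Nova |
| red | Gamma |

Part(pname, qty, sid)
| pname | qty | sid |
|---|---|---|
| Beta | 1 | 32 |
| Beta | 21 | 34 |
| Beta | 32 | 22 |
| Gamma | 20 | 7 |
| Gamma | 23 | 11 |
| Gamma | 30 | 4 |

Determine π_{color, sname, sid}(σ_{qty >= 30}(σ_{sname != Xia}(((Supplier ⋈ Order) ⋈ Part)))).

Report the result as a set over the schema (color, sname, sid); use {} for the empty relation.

{(blue, Ivy, 22), (blue, Jo, 22), (blue, Uma, 22), (green, Lee, 22), (green, Quin, 22), (red, Mo, 4)}

Supplier ⋈ Order (natural join on color): {(blue, Ivy, Beta), (blue, Jo, Beta), (blue, Uma, Beta), (green, Lee, Beta), (green, Quin, Beta), (red, Mo, Gamma), (red, Xia, Gamma)}
(Supplier ⋈ Order) ⋈ Part (natural join on pname): {(blue, Ivy, Beta, 1, 32), (blue, Ivy, Beta, 21, 34), (blue, Ivy, Beta, 32, 22), (blue, Jo, Beta, 1, 32), (blue, Jo, Beta, 21, 34), (blue, Jo, Beta, 32, 22), (blue, Uma, Beta, 1, 32), (blue, Uma, Beta, 21, 34), (blue, Uma, Beta, 32, 22), (green, Lee, Beta, 1, 32), (green, Lee, Beta, 21, 34), (green, Lee, Beta, 32, 22), (green, Quin, Beta, 1, 32), (green, Quin, Beta, 21, 34), (green, Quin, Beta, 32, 22), (red, Mo, Gamma, 20, 7), (red, Mo, Gamma, 23, 11), (red, Mo, Gamma, 30, 4), (red, Xia, Gamma, 20, 7), (red, Xia, Gamma, 23, 11), (red, Xia, Gamma, 30, 4)}
Filtering on sname != Xia leaves {(blue, Ivy, Beta, 1, 32), (blue, Ivy, Beta, 21, 34), (blue, Ivy, Beta, 32, 22), (blue, Jo, Beta, 1, 32), (blue, Jo, Beta, 21, 34), (blue, Jo, Beta, 32, 22), (blue, Uma, Beta, 1, 32), (blue, Uma, Beta, 21, 34), (blue, Uma, Beta, 32, 22), (green, Lee, Beta, 1, 32), (green, Lee, Beta, 21, 34), (green, Lee, Beta, 32, 22), (green, Quin, Beta, 1, 32), (green, Quin, Beta, 21, 34), (green, Quin, Beta, 32, 22), (red, Mo, Gamma, 20, 7), (red, Mo, Gamma, 23, 11), (red, Mo, Gamma, 30, 4)}.
Filtering on qty >= 30 leaves {(blue, Ivy, Beta, 32, 22), (blue, Jo, Beta, 32, 22), (blue, Uma, Beta, 32, 22), (green, Lee, Beta, 32, 22), (green, Quin, Beta, 32, 22), (red, Mo, Gamma, 30, 4)}.
Keep only column(s) color, sname, sid: {(blue, Ivy, 22), (blue, Jo, 22), (blue, Uma, 22), (green, Lee, 22), (green, Quin, 22), (red, Mo, 4)}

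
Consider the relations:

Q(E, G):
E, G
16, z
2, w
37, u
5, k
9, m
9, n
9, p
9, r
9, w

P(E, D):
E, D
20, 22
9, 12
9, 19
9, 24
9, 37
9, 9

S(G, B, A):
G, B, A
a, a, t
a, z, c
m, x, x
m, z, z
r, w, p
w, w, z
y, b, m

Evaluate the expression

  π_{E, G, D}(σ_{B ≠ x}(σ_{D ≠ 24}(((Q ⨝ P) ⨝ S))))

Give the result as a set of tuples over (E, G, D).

{(9, m, 12), (9, m, 19), (9, m, 37), (9, m, 9), (9, r, 12), (9, r, 19), (9, r, 37), (9, r, 9), (9, w, 12), (9, w, 19), (9, w, 37), (9, w, 9)}

Joining Q and P on E yields {(9, m, 12), (9, m, 19), (9, m, 24), (9, m, 37), (9, m, 9), (9, n, 12), (9, n, 19), (9, n, 24), (9, n, 37), (9, n, 9), (9, p, 12), (9, p, 19), (9, p, 24), (9, p, 37), (9, p, 9), (9, r, 12), (9, r, 19), (9, r, 24), (9, r, 37), (9, r, 9), (9, w, 12), (9, w, 19), (9, w, 24), (9, w, 37), (9, w, 9)}.
Joining (Q ⨝ P) and S on G yields {(9, m, 12, x, x), (9, m, 12, z, z), (9, m, 19, x, x), (9, m, 19, z, z), (9, m, 24, x, x), (9, m, 24, z, z), (9, m, 37, x, x), (9, m, 37, z, z), (9, m, 9, x, x), (9, m, 9, z, z), (9, r, 12, w, p), (9, r, 19, w, p), (9, r, 24, w, p), (9, r, 37, w, p), (9, r, 9, w, p), (9, w, 12, w, z), (9, w, 19, w, z), (9, w, 24, w, z), (9, w, 37, w, z), (9, w, 9, w, z)}.
Selection D ≠ 24: {(9, m, 12, x, x), (9, m, 12, z, z), (9, m, 19, x, x), (9, m, 19, z, z), (9, m, 37, x, x), (9, m, 37, z, z), (9, m, 9, x, x), (9, m, 9, z, z), (9, r, 12, w, p), (9, r, 19, w, p), (9, r, 37, w, p), (9, r, 9, w, p), (9, w, 12, w, z), (9, w, 19, w, z), (9, w, 37, w, z), (9, w, 9, w, z)}
Selection B ≠ x: {(9, m, 12, z, z), (9, m, 19, z, z), (9, m, 37, z, z), (9, m, 9, z, z), (9, r, 12, w, p), (9, r, 19, w, p), (9, r, 37, w, p), (9, r, 9, w, p), (9, w, 12, w, z), (9, w, 19, w, z), (9, w, 37, w, z), (9, w, 9, w, z)}
Projecting to E, G, D: {(9, m, 12), (9, m, 19), (9, m, 37), (9, m, 9), (9, r, 12), (9, r, 19), (9, r, 37), (9, r, 9), (9, w, 12), (9, w, 19), (9, w, 37), (9, w, 9)}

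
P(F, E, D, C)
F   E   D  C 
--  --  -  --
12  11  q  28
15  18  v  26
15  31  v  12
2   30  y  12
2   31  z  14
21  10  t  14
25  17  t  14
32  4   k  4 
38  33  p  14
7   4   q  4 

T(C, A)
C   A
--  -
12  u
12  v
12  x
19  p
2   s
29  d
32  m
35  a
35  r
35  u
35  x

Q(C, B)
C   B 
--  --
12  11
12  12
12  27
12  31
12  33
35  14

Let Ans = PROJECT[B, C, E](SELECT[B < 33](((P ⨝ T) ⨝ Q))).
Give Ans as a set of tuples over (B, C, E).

{(11, 12, 30), (11, 12, 31), (12, 12, 30), (12, 12, 31), (27, 12, 30), (27, 12, 31), (31, 12, 30), (31, 12, 31)}

P ⋈ T (natural join on C): {(15, 31, v, 12, u), (15, 31, v, 12, v), (15, 31, v, 12, x), (2, 30, y, 12, u), (2, 30, y, 12, v), (2, 30, y, 12, x)}
(P ⨝ T) ⋈ Q (natural join on C): {(15, 31, v, 12, u, 11), (15, 31, v, 12, u, 12), (15, 31, v, 12, u, 27), (15, 31, v, 12, u, 31), (15, 31, v, 12, u, 33), (15, 31, v, 12, v, 11), (15, 31, v, 12, v, 12), (15, 31, v, 12, v, 27), (15, 31, v, 12, v, 31), (15, 31, v, 12, v, 33), (15, 31, v, 12, x, 11), (15, 31, v, 12, x, 12), (15, 31, v, 12, x, 27), (15, 31, v, 12, x, 31), (15, 31, v, 12, x, 33), (2, 30, y, 12, u, 11), (2, 30, y, 12, u, 12), (2, 30, y, 12, u, 27), (2, 30, y, 12, u, 31), (2, 30, y, 12, u, 33), (2, 30, y, 12, v, 11), (2, 30, y, 12, v, 12), (2, 30, y, 12, v, 27), (2, 30, y, 12, v, 31), (2, 30, y, 12, v, 33), (2, 30, y, 12, x, 11), (2, 30, y, 12, x, 12), (2, 30, y, 12, x, 27), (2, 30, y, 12, x, 31), (2, 30, y, 12, x, 33)}
Apply σ_{B < 33}; surviving tuples: {(15, 31, v, 12, u, 11), (15, 31, v, 12, u, 12), (15, 31, v, 12, u, 27), (15, 31, v, 12, u, 31), (15, 31, v, 12, v, 11), (15, 31, v, 12, v, 12), (15, 31, v, 12, v, 27), (15, 31, v, 12, v, 31), (15, 31, v, 12, x, 11), (15, 31, v, 12, x, 12), (15, 31, v, 12, x, 27), (15, 31, v, 12, x, 31), (2, 30, y, 12, u, 11), (2, 30, y, 12, u, 12), (2, 30, y, 12, u, 27), (2, 30, y, 12, u, 31), (2, 30, y, 12, v, 11), (2, 30, y, 12, v, 12), (2, 30, y, 12, v, 27), (2, 30, y, 12, v, 31), (2, 30, y, 12, x, 11), (2, 30, y, 12, x, 12), (2, 30, y, 12, x, 27), (2, 30, y, 12, x, 31)}
Keep only column(s) B, C, E (16 duplicate(s) eliminated): {(11, 12, 30), (11, 12, 31), (12, 12, 30), (12, 12, 31), (27, 12, 30), (27, 12, 31), (31, 12, 30), (31, 12, 31)}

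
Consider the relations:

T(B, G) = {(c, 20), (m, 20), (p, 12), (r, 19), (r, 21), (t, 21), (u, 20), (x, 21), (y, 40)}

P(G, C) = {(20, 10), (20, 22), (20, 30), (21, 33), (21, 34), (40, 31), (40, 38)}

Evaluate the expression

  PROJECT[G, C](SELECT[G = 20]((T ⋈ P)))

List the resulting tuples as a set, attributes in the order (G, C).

{(20, 10), (20, 22), (20, 30)}

Joining T and P on G yields {(c, 20, 10), (c, 20, 22), (c, 20, 30), (m, 20, 10), (m, 20, 22), (m, 20, 30), (r, 21, 33), (r, 21, 34), (t, 21, 33), (t, 21, 34), (u, 20, 10), (u, 20, 22), (u, 20, 30), (x, 21, 33), (x, 21, 34), (y, 40, 31), (y, 40, 38)}.
Selection G = 20: {(c, 20, 10), (c, 20, 22), (c, 20, 30), (m, 20, 10), (m, 20, 22), (m, 20, 30), (u, 20, 10), (u, 20, 22), (u, 20, 30)}
π[G, C]: project onto (G, C) (6 duplicate(s) eliminated) → {(20, 10), (20, 22), (20, 30)}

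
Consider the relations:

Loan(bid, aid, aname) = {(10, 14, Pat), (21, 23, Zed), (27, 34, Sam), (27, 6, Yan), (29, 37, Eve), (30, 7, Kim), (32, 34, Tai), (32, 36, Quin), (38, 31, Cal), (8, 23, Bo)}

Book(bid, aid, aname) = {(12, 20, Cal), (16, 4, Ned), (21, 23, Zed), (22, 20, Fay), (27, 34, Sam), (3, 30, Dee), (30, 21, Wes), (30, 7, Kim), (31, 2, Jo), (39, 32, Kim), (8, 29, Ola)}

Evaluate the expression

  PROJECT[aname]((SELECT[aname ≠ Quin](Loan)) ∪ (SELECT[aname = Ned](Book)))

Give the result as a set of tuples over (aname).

σ[aname ≠ Quin]: keep tuples satisfying aname ≠ Quin → {(10, 14, Pat), (21, 23, Zed), (27, 34, Sam), (27, 6, Yan), (29, 37, Eve), (30, 7, Kim), (32, 34, Tai), (38, 31, Cal), (8, 23, Bo)}
σ[aname = Ned]: keep tuples satisfying aname = Ned → {(16, 4, Ned)}
Set union of the two operands is {(10, 14, Pat), (16, 4, Ned), (21, 23, Zed), (27, 34, Sam), (27, 6, Yan), (29, 37, Eve), (30, 7, Kim), (32, 34, Tai), (38, 31, Cal), (8, 23, Bo)}.
Projecting to aname: {Bo, Cal, Eve, Kim, Ned, Pat, Sam, Tai, Yan, Zed}

{Bo, Cal, Eve, Kim, Ned, Pat, Sam, Tai, Yan, Zed}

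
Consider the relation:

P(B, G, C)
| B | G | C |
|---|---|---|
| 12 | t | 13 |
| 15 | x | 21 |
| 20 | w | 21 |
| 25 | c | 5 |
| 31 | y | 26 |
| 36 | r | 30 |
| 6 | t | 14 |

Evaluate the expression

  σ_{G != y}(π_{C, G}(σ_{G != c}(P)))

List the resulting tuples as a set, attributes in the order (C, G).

Apply σ_{G != c}; surviving tuples: {(12, t, 13), (15, x, 21), (20, w, 21), (31, y, 26), (36, r, 30), (6, t, 14)}
Keep only column(s) C, G: {(13, t), (14, t), (21, w), (21, x), (26, y), (30, r)}
Apply σ_{G != y}; surviving tuples: {(13, t), (14, t), (21, w), (21, x), (30, r)}

{(13, t), (14, t), (21, w), (21, x), (30, r)}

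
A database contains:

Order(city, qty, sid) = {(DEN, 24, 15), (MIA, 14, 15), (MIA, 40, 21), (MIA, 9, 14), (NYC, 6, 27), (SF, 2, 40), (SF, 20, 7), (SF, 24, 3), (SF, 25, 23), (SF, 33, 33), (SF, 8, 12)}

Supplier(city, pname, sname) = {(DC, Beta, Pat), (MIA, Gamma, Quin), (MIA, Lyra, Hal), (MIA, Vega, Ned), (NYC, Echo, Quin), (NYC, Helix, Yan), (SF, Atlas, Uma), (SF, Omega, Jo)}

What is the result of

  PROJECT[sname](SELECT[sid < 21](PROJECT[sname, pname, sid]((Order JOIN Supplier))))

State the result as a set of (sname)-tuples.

{Hal, Jo, Ned, Quin, Uma}

Natural join on city: {(MIA, 14, 15, Gamma, Quin), (MIA, 14, 15, Lyra, Hal), (MIA, 14, 15, Vega, Ned), (MIA, 40, 21, Gamma, Quin), (MIA, 40, 21, Lyra, Hal), (MIA, 40, 21, Vega, Ned), (MIA, 9, 14, Gamma, Quin), (MIA, 9, 14, Lyra, Hal), (MIA, 9, 14, Vega, Ned), (NYC, 6, 27, Echo, Quin), (NYC, 6, 27, Helix, Yan), (SF, 2, 40, Atlas, Uma), (SF, 2, 40, Omega, Jo), (SF, 20, 7, Atlas, Uma), (SF, 20, 7, Omega, Jo), (SF, 24, 3, Atlas, Uma), (SF, 24, 3, Omega, Jo), (SF, 25, 23, Atlas, Uma), (SF, 25, 23, Omega, Jo), (SF, 33, 33, Atlas, Uma), (SF, 33, 33, Omega, Jo), (SF, 8, 12, Atlas, Uma), (SF, 8, 12, Omega, Jo)}
Projecting to sname, pname, sid: {(Hal, Lyra, 14), (Hal, Lyra, 15), (Hal, Lyra, 21), (Jo, Omega, 12), (Jo, Omega, 23), (Jo, Omega, 3), (Jo, Omega, 33), (Jo, Omega, 40), (Jo, Omega, 7), (Ned, Vega, 14), (Ned, Vega, 15), (Ned, Vega, 21), (Quin, Echo, 27), (Quin, Gamma, 14), (Quin, Gamma, 15), (Quin, Gamma, 21), (Uma, Atlas, 12), (Uma, Atlas, 23), (Uma, Atlas, 3), (Uma, Atlas, 33), (Uma, Atlas, 40), (Uma, Atlas, 7), (Yan, Helix, 27)}
Selection sid < 21: {(Hal, Lyra, 14), (Hal, Lyra, 15), (Jo, Omega, 12), (Jo, Omega, 3), (Jo, Omega, 7), (Ned, Vega, 14), (Ned, Vega, 15), (Quin, Gamma, 14), (Quin, Gamma, 15), (Uma, Atlas, 12), (Uma, Atlas, 3), (Uma, Atlas, 7)}
Projecting to sname (7 duplicate(s) eliminated): {Hal, Jo, Ned, Quin, Uma}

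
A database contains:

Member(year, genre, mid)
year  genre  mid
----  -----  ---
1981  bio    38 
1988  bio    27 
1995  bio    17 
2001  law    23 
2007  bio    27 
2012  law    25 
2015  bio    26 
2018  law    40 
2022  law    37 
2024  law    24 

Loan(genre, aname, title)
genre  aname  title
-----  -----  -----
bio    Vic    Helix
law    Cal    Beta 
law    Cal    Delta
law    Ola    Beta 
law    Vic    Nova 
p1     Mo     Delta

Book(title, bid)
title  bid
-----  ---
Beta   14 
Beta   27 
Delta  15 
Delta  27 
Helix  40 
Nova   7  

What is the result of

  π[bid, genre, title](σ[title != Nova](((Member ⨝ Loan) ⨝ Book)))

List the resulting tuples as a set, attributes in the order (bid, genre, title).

Joining Member and Loan on genre yields {(1981, bio, 38, Vic, Helix), (1988, bio, 27, Vic, Helix), (1995, bio, 17, Vic, Helix), (2001, law, 23, Cal, Beta), (2001, law, 23, Cal, Delta), (2001, law, 23, Ola, Beta), (2001, law, 23, Vic, Nova), (2007, bio, 27, Vic, Helix), (2012, law, 25, Cal, Beta), (2012, law, 25, Cal, Delta), (2012, law, 25, Ola, Beta), (2012, law, 25, Vic, Nova), (2015, bio, 26, Vic, Helix), (2018, law, 40, Cal, Beta), (2018, law, 40, Cal, Delta), (2018, law, 40, Ola, Beta), (2018, law, 40, Vic, Nova), (2022, law, 37, Cal, Beta), (2022, law, 37, Cal, Delta), (2022, law, 37, Ola, Beta), (2022, law, 37, Vic, Nova), (2024, law, 24, Cal, Beta), (2024, law, 24, Cal, Delta), (2024, law, 24, Ola, Beta), (2024, law, 24, Vic, Nova)}.
Joining (Member ⨝ Loan) and Book on title yields {(1981, bio, 38, Vic, Helix, 40), (1988, bio, 27, Vic, Helix, 40), (1995, bio, 17, Vic, Helix, 40), (2001, law, 23, Cal, Beta, 14), (2001, law, 23, Cal, Beta, 27), (2001, law, 23, Cal, Delta, 15), (2001, law, 23, Cal, Delta, 27), (2001, law, 23, Ola, Beta, 14), (2001, law, 23, Ola, Beta, 27), (2001, law, 23, Vic, Nova, 7), (2007, bio, 27, Vic, Helix, 40), (2012, law, 25, Cal, Beta, 14), (2012, law, 25, Cal, Beta, 27), (2012, law, 25, Cal, Delta, 15), (2012, law, 25, Cal, Delta, 27), (2012, law, 25, Ola, Beta, 14), (2012, law, 25, Ola, Beta, 27), (2012, law, 25, Vic, Nova, 7), (2015, bio, 26, Vic, Helix, 40), (2018, law, 40, Cal, Beta, 14), (2018, law, 40, Cal, Beta, 27), (2018, law, 40, Cal, Delta, 15), (2018, law, 40, Cal, Delta, 27), (2018, law, 40, Ola, Beta, 14), (2018, law, 40, Ola, Beta, 27), (2018, law, 40, Vic, Nova, 7), (2022, law, 37, Cal, Beta, 14), (2022, law, 37, Cal, Beta, 27), (2022, law, 37, Cal, Delta, 15), (2022, law, 37, Cal, Delta, 27), (2022, law, 37, Ola, Beta, 14), (2022, law, 37, Ola, Beta, 27), (2022, law, 37, Vic, Nova, 7), (2024, law, 24, Cal, Beta, 14), (2024, law, 24, Cal, Beta, 27), (2024, law, 24, Cal, Delta, 15), (2024, law, 24, Cal, Delta, 27), (2024, law, 24, Ola, Beta, 14), (2024, law, 24, Ola, Beta, 27), (2024, law, 24, Vic, Nova, 7)}.
Filtering on title != Nova leaves {(1981, bio, 38, Vic, Helix, 40), (1988, bio, 27, Vic, Helix, 40), (1995, bio, 17, Vic, Helix, 40), (2001, law, 23, Cal, Beta, 14), (2001, law, 23, Cal, Beta, 27), (2001, law, 23, Cal, Delta, 15), (2001, law, 23, Cal, Delta, 27), (2001, law, 23, Ola, Beta, 14), (2001, law, 23, Ola, Beta, 27), (2007, bio, 27, Vic, Helix, 40), (2012, law, 25, Cal, Beta, 14), (2012, law, 25, Cal, Beta, 27), (2012, law, 25, Cal, Delta, 15), (2012, law, 25, Cal, Delta, 27), (2012, law, 25, Ola, Beta, 14), (2012, law, 25, Ola, Beta, 27), (2015, bio, 26, Vic, Helix, 40), (2018, law, 40, Cal, Beta, 14), (2018, law, 40, Cal, Beta, 27), (2018, law, 40, Cal, Delta, 15), (2018, law, 40, Cal, Delta, 27), (2018, law, 40, Ola, Beta, 14), (2018, law, 40, Ola, Beta, 27), (2022, law, 37, Cal, Beta, 14), (2022, law, 37, Cal, Beta, 27), (2022, law, 37, Cal, Delta, 15), (2022, law, 37, Cal, Delta, 27), (2022, law, 37, Ola, Beta, 14), (2022, law, 37, Ola, Beta, 27), (2024, law, 24, Cal, Beta, 14), (2024, law, 24, Cal, Beta, 27), (2024, law, 24, Cal, Delta, 15), (2024, law, 24, Cal, Delta, 27), (2024, law, 24, Ola, Beta, 14), (2024, law, 24, Ola, Beta, 27)}.
Projecting to bid, genre, title (30 duplicate(s) eliminated): {(14, law, Beta), (15, law, Delta), (27, law, Beta), (27, law, Delta), (40, bio, Helix)}

{(14, law, Beta), (15, law, Delta), (27, law, Beta), (27, law, Delta), (40, bio, Helix)}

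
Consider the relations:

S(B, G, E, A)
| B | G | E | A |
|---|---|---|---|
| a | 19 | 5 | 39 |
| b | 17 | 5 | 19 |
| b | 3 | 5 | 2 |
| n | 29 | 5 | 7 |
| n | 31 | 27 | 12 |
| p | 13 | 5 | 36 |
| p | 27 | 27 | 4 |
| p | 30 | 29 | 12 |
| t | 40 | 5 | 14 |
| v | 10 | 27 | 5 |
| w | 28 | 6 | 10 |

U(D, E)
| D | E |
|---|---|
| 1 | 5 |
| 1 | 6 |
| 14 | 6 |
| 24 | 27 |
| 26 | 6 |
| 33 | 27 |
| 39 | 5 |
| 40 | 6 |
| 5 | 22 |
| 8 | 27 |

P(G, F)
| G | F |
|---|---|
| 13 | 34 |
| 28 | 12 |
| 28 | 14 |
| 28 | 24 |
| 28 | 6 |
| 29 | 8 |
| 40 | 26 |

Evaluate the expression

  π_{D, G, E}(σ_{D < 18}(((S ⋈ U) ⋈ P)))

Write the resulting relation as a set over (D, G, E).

Natural join on E: {(a, 19, 5, 39, 1), (a, 19, 5, 39, 39), (b, 17, 5, 19, 1), (b, 17, 5, 19, 39), (b, 3, 5, 2, 1), (b, 3, 5, 2, 39), (n, 29, 5, 7, 1), (n, 29, 5, 7, 39), (n, 31, 27, 12, 24), (n, 31, 27, 12, 33), (n, 31, 27, 12, 8), (p, 13, 5, 36, 1), (p, 13, 5, 36, 39), (p, 27, 27, 4, 24), (p, 27, 27, 4, 33), (p, 27, 27, 4, 8), (t, 40, 5, 14, 1), (t, 40, 5, 14, 39), (v, 10, 27, 5, 24), (v, 10, 27, 5, 33), (v, 10, 27, 5, 8), (w, 28, 6, 10, 1), (w, 28, 6, 10, 14), (w, 28, 6, 10, 26), (w, 28, 6, 10, 40)}
Natural join on G: {(n, 29, 5, 7, 1, 8), (n, 29, 5, 7, 39, 8), (p, 13, 5, 36, 1, 34), (p, 13, 5, 36, 39, 34), (t, 40, 5, 14, 1, 26), (t, 40, 5, 14, 39, 26), (w, 28, 6, 10, 1, 12), (w, 28, 6, 10, 1, 14), (w, 28, 6, 10, 1, 24), (w, 28, 6, 10, 1, 6), (w, 28, 6, 10, 14, 12), (w, 28, 6, 10, 14, 14), (w, 28, 6, 10, 14, 24), (w, 28, 6, 10, 14, 6), (w, 28, 6, 10, 26, 12), (w, 28, 6, 10, 26, 14), (w, 28, 6, 10, 26, 24), (w, 28, 6, 10, 26, 6), (w, 28, 6, 10, 40, 12), (w, 28, 6, 10, 40, 14), (w, 28, 6, 10, 40, 24), (w, 28, 6, 10, 40, 6)}
Filtering on D < 18 leaves {(n, 29, 5, 7, 1, 8), (p, 13, 5, 36, 1, 34), (t, 40, 5, 14, 1, 26), (w, 28, 6, 10, 1, 12), (w, 28, 6, 10, 1, 14), (w, 28, 6, 10, 1, 24), (w, 28, 6, 10, 1, 6), (w, 28, 6, 10, 14, 12), (w, 28, 6, 10, 14, 14), (w, 28, 6, 10, 14, 24), (w, 28, 6, 10, 14, 6)}.
Keep only column(s) D, G, E (6 duplicate(s) eliminated): {(1, 13, 5), (1, 28, 6), (1, 29, 5), (1, 40, 5), (14, 28, 6)}

{(1, 13, 5), (1, 28, 6), (1, 29, 5), (1, 40, 5), (14, 28, 6)}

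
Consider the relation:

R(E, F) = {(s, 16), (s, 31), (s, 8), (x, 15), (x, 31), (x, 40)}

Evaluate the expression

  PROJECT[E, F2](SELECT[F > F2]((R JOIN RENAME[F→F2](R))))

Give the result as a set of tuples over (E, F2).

{(s, 16), (s, 8), (x, 15), (x, 31)}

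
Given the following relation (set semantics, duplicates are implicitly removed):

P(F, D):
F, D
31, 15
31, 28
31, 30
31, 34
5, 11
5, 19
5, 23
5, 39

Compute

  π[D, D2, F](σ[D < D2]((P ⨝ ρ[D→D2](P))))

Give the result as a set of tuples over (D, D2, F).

{(11, 19, 5), (11, 23, 5), (11, 39, 5), (15, 28, 31), (15, 30, 31), (15, 34, 31), (19, 23, 5), (19, 39, 5), (23, 39, 5), (28, 30, 31), (28, 34, 31), (30, 34, 31)}

ρ[D→D2]: schema becomes (F, D2); tuples unchanged.
Joining P and ρ[D→D2](P) on F yields {(31, 15, 15), (31, 15, 28), (31, 15, 30), (31, 15, 34), (31, 28, 15), (31, 28, 28), (31, 28, 30), (31, 28, 34), (31, 30, 15), (31, 30, 28), (31, 30, 30), (31, 30, 34), (31, 34, 15), (31, 34, 28), (31, 34, 30), (31, 34, 34), (5, 11, 11), (5, 11, 19), (5, 11, 23), (5, 11, 39), (5, 19, 11), (5, 19, 19), (5, 19, 23), (5, 19, 39), (5, 23, 11), (5, 23, 19), (5, 23, 23), (5, 23, 39), (5, 39, 11), (5, 39, 19), (5, 39, 23), (5, 39, 39)}.
Selection D < D2: {(31, 15, 28), (31, 15, 30), (31, 15, 34), (31, 28, 30), (31, 28, 34), (31, 30, 34), (5, 11, 19), (5, 11, 23), (5, 11, 39), (5, 19, 23), (5, 19, 39), (5, 23, 39)}
Projecting to D, D2, F: {(11, 19, 5), (11, 23, 5), (11, 39, 5), (15, 28, 31), (15, 30, 31), (15, 34, 31), (19, 23, 5), (19, 39, 5), (23, 39, 5), (28, 30, 31), (28, 34, 31), (30, 34, 31)}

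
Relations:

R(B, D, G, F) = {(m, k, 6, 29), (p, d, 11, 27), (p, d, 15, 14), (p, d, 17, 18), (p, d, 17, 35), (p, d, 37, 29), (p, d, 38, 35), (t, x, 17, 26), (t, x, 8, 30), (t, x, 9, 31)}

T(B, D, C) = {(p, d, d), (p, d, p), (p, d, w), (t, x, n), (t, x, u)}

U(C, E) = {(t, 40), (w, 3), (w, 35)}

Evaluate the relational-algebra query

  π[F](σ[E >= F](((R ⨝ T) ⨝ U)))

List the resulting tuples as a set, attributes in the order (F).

Joining R and T on B, D yields {(p, d, 11, 27, d), (p, d, 11, 27, p), (p, d, 11, 27, w), (p, d, 15, 14, d), (p, d, 15, 14, p), (p, d, 15, 14, w), (p, d, 17, 18, d), (p, d, 17, 18, p), (p, d, 17, 18, w), (p, d, 17, 35, d), (p, d, 17, 35, p), (p, d, 17, 35, w), (p, d, 37, 29, d), (p, d, 37, 29, p), (p, d, 37, 29, w), (p, d, 38, 35, d), (p, d, 38, 35, p), (p, d, 38, 35, w), (t, x, 17, 26, n), (t, x, 17, 26, u), (t, x, 8, 30, n), (t, x, 8, 30, u), (t, x, 9, 31, n), (t, x, 9, 31, u)}.
Joining (R ⨝ T) and U on C yields {(p, d, 11, 27, w, 3), (p, d, 11, 27, w, 35), (p, d, 15, 14, w, 3), (p, d, 15, 14, w, 35), (p, d, 17, 18, w, 3), (p, d, 17, 18, w, 35), (p, d, 17, 35, w, 3), (p, d, 17, 35, w, 35), (p, d, 37, 29, w, 3), (p, d, 37, 29, w, 35), (p, d, 38, 35, w, 3), (p, d, 38, 35, w, 35)}.
Apply σ_{E >= F}; surviving tuples: {(p, d, 11, 27, w, 35), (p, d, 15, 14, w, 35), (p, d, 17, 18, w, 35), (p, d, 17, 35, w, 35), (p, d, 37, 29, w, 35), (p, d, 38, 35, w, 35)}
Keep only column(s) F (1 duplicate(s) eliminated): {14, 18, 27, 29, 35}

{14, 18, 27, 29, 35}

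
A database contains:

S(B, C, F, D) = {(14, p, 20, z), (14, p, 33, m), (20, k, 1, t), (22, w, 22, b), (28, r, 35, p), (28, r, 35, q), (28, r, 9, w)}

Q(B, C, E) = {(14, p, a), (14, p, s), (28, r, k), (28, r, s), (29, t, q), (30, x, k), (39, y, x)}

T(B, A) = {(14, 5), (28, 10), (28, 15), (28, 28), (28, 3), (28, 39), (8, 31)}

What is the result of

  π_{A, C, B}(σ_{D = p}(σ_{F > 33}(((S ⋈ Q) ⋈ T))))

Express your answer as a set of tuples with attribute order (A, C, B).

{(10, r, 28), (15, r, 28), (28, r, 28), (3, r, 28), (39, r, 28)}

Natural join on B, C: {(14, p, 20, z, a), (14, p, 20, z, s), (14, p, 33, m, a), (14, p, 33, m, s), (28, r, 35, p, k), (28, r, 35, p, s), (28, r, 35, q, k), (28, r, 35, q, s), (28, r, 9, w, k), (28, r, 9, w, s)}
Natural join on B: {(14, p, 20, z, a, 5), (14, p, 20, z, s, 5), (14, p, 33, m, a, 5), (14, p, 33, m, s, 5), (28, r, 35, p, k, 10), (28, r, 35, p, k, 15), (28, r, 35, p, k, 28), (28, r, 35, p, k, 3), (28, r, 35, p, k, 39), (28, r, 35, p, s, 10), (28, r, 35, p, s, 15), (28, r, 35, p, s, 28), (28, r, 35, p, s, 3), (28, r, 35, p, s, 39), (28, r, 35, q, k, 10), (28, r, 35, q, k, 15), (28, r, 35, q, k, 28), (28, r, 35, q, k, 3), (28, r, 35, q, k, 39), (28, r, 35, q, s, 10), (28, r, 35, q, s, 15), (28, r, 35, q, s, 28), (28, r, 35, q, s, 3), (28, r, 35, q, s, 39), (28, r, 9, w, k, 10), (28, r, 9, w, k, 15), (28, r, 9, w, k, 28), (28, r, 9, w, k, 3), (28, r, 9, w, k, 39), (28, r, 9, w, s, 10), (28, r, 9, w, s, 15), (28, r, 9, w, s, 28), (28, r, 9, w, s, 3), (28, r, 9, w, s, 39)}
Selection F > 33: {(28, r, 35, p, k, 10), (28, r, 35, p, k, 15), (28, r, 35, p, k, 28), (28, r, 35, p, k, 3), (28, r, 35, p, k, 39), (28, r, 35, p, s, 10), (28, r, 35, p, s, 15), (28, r, 35, p, s, 28), (28, r, 35, p, s, 3), (28, r, 35, p, s, 39), (28, r, 35, q, k, 10), (28, r, 35, q, k, 15), (28, r, 35, q, k, 28), (28, r, 35, q, k, 3), (28, r, 35, q, k, 39), (28, r, 35, q, s, 10), (28, r, 35, q, s, 15), (28, r, 35, q, s, 28), (28, r, 35, q, s, 3), (28, r, 35, q, s, 39)}
Selection D = p: {(28, r, 35, p, k, 10), (28, r, 35, p, k, 15), (28, r, 35, p, k, 28), (28, r, 35, p, k, 3), (28, r, 35, p, k, 39), (28, r, 35, p, s, 10), (28, r, 35, p, s, 15), (28, r, 35, p, s, 28), (28, r, 35, p, s, 3), (28, r, 35, p, s, 39)}
Keep only column(s) A, C, B (5 duplicate(s) eliminated): {(10, r, 28), (15, r, 28), (28, r, 28), (3, r, 28), (39, r, 28)}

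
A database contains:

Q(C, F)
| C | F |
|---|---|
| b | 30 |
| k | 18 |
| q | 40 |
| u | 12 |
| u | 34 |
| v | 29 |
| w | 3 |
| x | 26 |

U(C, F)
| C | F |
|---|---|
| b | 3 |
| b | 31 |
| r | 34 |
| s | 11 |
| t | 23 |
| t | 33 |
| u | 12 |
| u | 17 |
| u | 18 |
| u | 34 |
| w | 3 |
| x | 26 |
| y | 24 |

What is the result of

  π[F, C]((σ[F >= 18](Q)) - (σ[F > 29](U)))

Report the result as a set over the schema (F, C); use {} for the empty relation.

{(18, k), (26, x), (29, v), (30, b), (40, q)}

Selection F >= 18: {(b, 30), (k, 18), (q, 40), (u, 34), (v, 29), (x, 26)}
Selection F > 29: {(b, 31), (r, 34), (t, 33), (u, 34)}
Difference: {(b, 30), (k, 18), (q, 40), (u, 34), (v, 29), (x, 26)} with {(b, 31), (r, 34), (t, 33), (u, 34)} → {(b, 30), (k, 18), (q, 40), (v, 29), (x, 26)}
π[F, C]: project onto (F, C) → {(18, k), (26, x), (29, v), (30, b), (40, q)}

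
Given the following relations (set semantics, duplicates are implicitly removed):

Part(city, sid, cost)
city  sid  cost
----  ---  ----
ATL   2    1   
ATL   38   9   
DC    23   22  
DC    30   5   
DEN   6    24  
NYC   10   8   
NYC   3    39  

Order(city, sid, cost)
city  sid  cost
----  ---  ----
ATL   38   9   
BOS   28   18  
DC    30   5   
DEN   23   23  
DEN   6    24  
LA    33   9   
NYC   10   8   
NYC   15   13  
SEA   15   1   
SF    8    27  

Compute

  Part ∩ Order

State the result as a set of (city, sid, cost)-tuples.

{(ATL, 38, 9), (DC, 30, 5), (DEN, 6, 24), (NYC, 10, 8)}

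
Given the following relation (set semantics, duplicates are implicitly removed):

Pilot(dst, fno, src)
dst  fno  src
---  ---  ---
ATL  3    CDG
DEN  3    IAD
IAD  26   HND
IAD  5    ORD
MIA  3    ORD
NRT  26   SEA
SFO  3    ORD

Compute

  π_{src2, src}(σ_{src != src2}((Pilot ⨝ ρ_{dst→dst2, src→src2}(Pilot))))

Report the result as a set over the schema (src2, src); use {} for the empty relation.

{(CDG, IAD), (CDG, ORD), (HND, SEA), (IAD, CDG), (IAD, ORD), (ORD, CDG), (ORD, IAD), (SEA, HND)}

ρ[dst→dst2, src→src2]: schema becomes (dst2, fno, src2); tuples unchanged.
Pilot ⋈ ρ_{dst→dst2, src→src2}(Pilot) (natural join on fno): {(ATL, 3, CDG, ATL, CDG), (ATL, 3, CDG, DEN, IAD), (ATL, 3, CDG, MIA, ORD), (ATL, 3, CDG, SFO, ORD), (DEN, 3, IAD, ATL, CDG), (DEN, 3, IAD, DEN, IAD), (DEN, 3, IAD, MIA, ORD), (DEN, 3, IAD, SFO, ORD), (IAD, 26, HND, IAD, HND), (IAD, 26, HND, NRT, SEA), (IAD, 5, ORD, IAD, ORD), (MIA, 3, ORD, ATL, CDG), (MIA, 3, ORD, DEN, IAD), (MIA, 3, ORD, MIA, ORD), (MIA, 3, ORD, SFO, ORD), (NRT, 26, SEA, IAD, HND), (NRT, 26, SEA, NRT, SEA), (SFO, 3, ORD, ATL, CDG), (SFO, 3, ORD, DEN, IAD), (SFO, 3, ORD, MIA, ORD), (SFO, 3, ORD, SFO, ORD)}
Filtering on src != src2 leaves {(ATL, 3, CDG, DEN, IAD), (ATL, 3, CDG, MIA, ORD), (ATL, 3, CDG, SFO, ORD), (DEN, 3, IAD, ATL, CDG), (DEN, 3, IAD, MIA, ORD), (DEN, 3, IAD, SFO, ORD), (IAD, 26, HND, NRT, SEA), (MIA, 3, ORD, ATL, CDG), (MIA, 3, ORD, DEN, IAD), (NRT, 26, SEA, IAD, HND), (SFO, 3, ORD, ATL, CDG), (SFO, 3, ORD, DEN, IAD)}.
Keep only column(s) src2, src (4 duplicate(s) eliminated): {(CDG, IAD), (CDG, ORD), (HND, SEA), (IAD, CDG), (IAD, ORD), (ORD, CDG), (ORD, IAD), (SEA, HND)}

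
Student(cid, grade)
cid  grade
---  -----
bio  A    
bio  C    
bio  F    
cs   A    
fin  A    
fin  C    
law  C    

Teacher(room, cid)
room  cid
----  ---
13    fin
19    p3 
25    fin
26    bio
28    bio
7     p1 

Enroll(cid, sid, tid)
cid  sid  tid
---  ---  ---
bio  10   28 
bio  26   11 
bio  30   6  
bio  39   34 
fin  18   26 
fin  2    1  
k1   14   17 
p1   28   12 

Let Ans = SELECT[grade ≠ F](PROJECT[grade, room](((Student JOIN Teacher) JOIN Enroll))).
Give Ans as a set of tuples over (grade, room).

Student ⋈ Teacher (natural join on cid): {(bio, A, 26), (bio, A, 28), (bio, C, 26), (bio, C, 28), (bio, F, 26), (bio, F, 28), (fin, A, 13), (fin, A, 25), (fin, C, 13), (fin, C, 25)}
(Student JOIN Teacher) ⋈ Enroll (natural join on cid): {(bio, A, 26, 10, 28), (bio, A, 26, 26, 11), (bio, A, 26, 30, 6), (bio, A, 26, 39, 34), (bio, A, 28, 10, 28), (bio, A, 28, 26, 11), (bio, A, 28, 30, 6), (bio, A, 28, 39, 34), (bio, C, 26, 10, 28), (bio, C, 26, 26, 11), (bio, C, 26, 30, 6), (bio, C, 26, 39, 34), (bio, C, 28, 10, 28), (bio, C, 28, 26, 11), (bio, C, 28, 30, 6), (bio, C, 28, 39, 34), (bio, F, 26, 10, 28), (bio, F, 26, 26, 11), (bio, F, 26, 30, 6), (bio, F, 26, 39, 34), (bio, F, 28, 10, 28), (bio, F, 28, 26, 11), (bio, F, 28, 30, 6), (bio, F, 28, 39, 34), (fin, A, 13, 18, 26), (fin, A, 13, 2, 1), (fin, A, 25, 18, 26), (fin, A, 25, 2, 1), (fin, C, 13, 18, 26), (fin, C, 13, 2, 1), (fin, C, 25, 18, 26), (fin, C, 25, 2, 1)}
π_{grade, room} gives {(A, 13), (A, 25), (A, 26), (A, 28), (C, 13), (C, 25), (C, 26), (C, 28), (F, 26), (F, 28)} (22 duplicate(s) eliminated).
Apply σ_{grade ≠ F}; surviving tuples: {(A, 13), (A, 25), (A, 26), (A, 28), (C, 13), (C, 25), (C, 26), (C, 28)}

{(A, 13), (A, 25), (A, 26), (A, 28), (C, 13), (C, 25), (C, 26), (C, 28)}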